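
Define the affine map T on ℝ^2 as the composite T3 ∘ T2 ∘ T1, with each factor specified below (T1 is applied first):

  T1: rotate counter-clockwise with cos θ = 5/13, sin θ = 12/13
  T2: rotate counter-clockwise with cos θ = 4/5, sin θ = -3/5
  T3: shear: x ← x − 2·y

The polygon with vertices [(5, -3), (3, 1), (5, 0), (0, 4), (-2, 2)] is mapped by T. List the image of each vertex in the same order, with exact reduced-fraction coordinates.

image vertices: (77/13, -3/65), (-35/13, 31/13), (-10/13, 33/13), (-116/13, 224/65), (-54/13, 46/65)

T1 rotate counter-clockwise with cos θ = 5/13, sin θ = 12/13: (5, -3) → (61/13, 45/13); (3, 1) → (3/13, 41/13); (5, 0) → (25/13, 60/13); (0, 4) → (-48/13, 20/13); (-2, 2) → (-34/13, -14/13)
T2 rotate counter-clockwise with cos θ = 4/5, sin θ = -3/5: (61/13, 45/13) → (379/65, -3/65); (3/13, 41/13) → (27/13, 31/13); (25/13, 60/13) → (56/13, 33/13); (-48/13, 20/13) → (-132/65, 224/65); (-34/13, -14/13) → (-178/65, 46/65)
T3 shear: x ← x − 2·y: (379/65, -3/65) → (77/13, -3/65); (27/13, 31/13) → (-35/13, 31/13); (56/13, 33/13) → (-10/13, 33/13); (-132/65, 224/65) → (-116/13, 224/65); (-178/65, 46/65) → (-54/13, 46/65)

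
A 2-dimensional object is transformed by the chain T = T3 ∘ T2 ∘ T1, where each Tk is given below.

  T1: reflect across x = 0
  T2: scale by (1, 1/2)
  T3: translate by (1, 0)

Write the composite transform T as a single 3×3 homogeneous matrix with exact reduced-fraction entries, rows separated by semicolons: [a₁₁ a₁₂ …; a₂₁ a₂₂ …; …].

T1 = [-1 0 0; 0 1 0; 0 0 1]
T2·T1 = [-1 0 0; 0 1/2 0; 0 0 1]
T3·…·T1 = [-1 0 1; 0 1/2 0; 0 0 1]

T = [-1 0 1; 0 1/2 0; 0 0 1]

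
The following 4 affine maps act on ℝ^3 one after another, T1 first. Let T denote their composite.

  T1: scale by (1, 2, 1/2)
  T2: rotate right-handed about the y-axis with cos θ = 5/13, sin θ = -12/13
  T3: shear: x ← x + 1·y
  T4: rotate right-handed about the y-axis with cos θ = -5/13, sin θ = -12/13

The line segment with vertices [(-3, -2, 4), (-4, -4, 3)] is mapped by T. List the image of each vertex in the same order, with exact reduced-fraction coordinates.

T1 scale by (1, 2, 1/2): (-3, -2, 4) → (-3, -4, 2); (-4, -4, 3) → (-4, -8, 3/2)
T2 rotate right-handed about the y-axis with cos θ = 5/13, sin θ = -12/13: (-3, -4, 2) → (-3, -4, -2); (-4, -8, 3/2) → (-38/13, -8, -81/26)
T3 shear: x ← x + 1·y: (-3, -4, -2) → (-7, -4, -2); (-38/13, -8, -81/26) → (-142/13, -8, -81/26)
T4 rotate right-handed about the y-axis with cos θ = -5/13, sin θ = -12/13: (-7, -4, -2) → (59/13, -4, -74/13); (-142/13, -8, -81/26) → (92/13, -8, -231/26)

image vertices: (59/13, -4, -74/13), (92/13, -8, -231/26)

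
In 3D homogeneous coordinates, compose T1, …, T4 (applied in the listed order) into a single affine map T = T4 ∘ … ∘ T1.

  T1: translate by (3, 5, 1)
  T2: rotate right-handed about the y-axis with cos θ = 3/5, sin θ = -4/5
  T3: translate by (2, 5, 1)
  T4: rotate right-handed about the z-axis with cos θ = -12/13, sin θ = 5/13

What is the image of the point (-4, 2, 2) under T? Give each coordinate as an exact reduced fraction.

T1 translate by (3, 5, 1): (-4, 2, 2) → (-1, 7, 3)
T2 rotate right-handed about the y-axis with cos θ = 3/5, sin θ = -4/5: (-1, 7, 3) → (-3, 7, 1)
T3 translate by (2, 5, 1): (-3, 7, 1) → (-1, 12, 2)
T4 rotate right-handed about the z-axis with cos θ = -12/13, sin θ = 5/13: (-1, 12, 2) → (-48/13, -149/13, 2)

T(p) = (-48/13, -149/13, 2)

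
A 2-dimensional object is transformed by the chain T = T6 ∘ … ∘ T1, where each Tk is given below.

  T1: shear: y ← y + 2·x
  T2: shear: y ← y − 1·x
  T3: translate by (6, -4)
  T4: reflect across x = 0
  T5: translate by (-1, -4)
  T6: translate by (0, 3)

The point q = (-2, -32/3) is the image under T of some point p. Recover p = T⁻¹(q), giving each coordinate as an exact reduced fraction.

T1 = [1 0 0; 2 1 0; 0 0 1]
T2·T1 = [1 0 0; 1 1 0; 0 0 1]
T3·…·T1 = [1 0 6; 1 1 -4; 0 0 1]
T4·…·T1 = [-1 0 -6; 1 1 -4; 0 0 1]
T5·…·T1 = [-1 0 -7; 1 1 -8; 0 0 1]
T6·…·T1 = [-1 0 -7; 1 1 -5; 0 0 1]
det M = -1; M⁻¹ = [-1 0 -7; 1 1 12; 0 0 1]
M⁻¹ · (-2, -32/3)ᵀ = (-5, -2/3)ᵀ

p = (-5, -2/3)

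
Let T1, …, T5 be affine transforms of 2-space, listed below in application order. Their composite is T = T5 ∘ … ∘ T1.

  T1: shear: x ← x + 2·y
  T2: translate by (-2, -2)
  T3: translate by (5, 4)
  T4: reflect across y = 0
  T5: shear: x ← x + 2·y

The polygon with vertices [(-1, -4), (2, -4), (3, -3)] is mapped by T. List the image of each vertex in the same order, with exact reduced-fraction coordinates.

image vertices: (-2, 2), (1, 2), (2, 1)

T1 shear: x ← x + 2·y: (-1, -4) → (-9, -4); (2, -4) → (-6, -4); (3, -3) → (-3, -3)
T2 translate by (-2, -2): (-9, -4) → (-11, -6); (-6, -4) → (-8, -6); (-3, -3) → (-5, -5)
T3 translate by (5, 4): (-11, -6) → (-6, -2); (-8, -6) → (-3, -2); (-5, -5) → (0, -1)
T4 reflect across y = 0: (-6, -2) → (-6, 2); (-3, -2) → (-3, 2); (0, -1) → (0, 1)
T5 shear: x ← x + 2·y: (-6, 2) → (-2, 2); (-3, 2) → (1, 2); (0, 1) → (2, 1)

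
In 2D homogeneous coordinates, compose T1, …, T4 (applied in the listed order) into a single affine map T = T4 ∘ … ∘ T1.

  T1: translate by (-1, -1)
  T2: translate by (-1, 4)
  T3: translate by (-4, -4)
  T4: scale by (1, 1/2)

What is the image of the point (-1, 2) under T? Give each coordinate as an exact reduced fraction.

T1 translate by (-1, -1): (-1, 2) → (-2, 1)
T2 translate by (-1, 4): (-2, 1) → (-3, 5)
T3 translate by (-4, -4): (-3, 5) → (-7, 1)
T4 scale by (1, 1/2): (-7, 1) → (-7, 1/2)

T(p) = (-7, 1/2)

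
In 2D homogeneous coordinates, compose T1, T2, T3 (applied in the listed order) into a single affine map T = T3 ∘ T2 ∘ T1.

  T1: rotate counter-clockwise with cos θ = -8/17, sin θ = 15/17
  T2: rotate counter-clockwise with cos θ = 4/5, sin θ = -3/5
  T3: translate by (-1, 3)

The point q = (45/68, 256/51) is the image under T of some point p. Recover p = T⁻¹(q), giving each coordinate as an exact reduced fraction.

p = (9/4, -4/3)

T1 = [-8/17 -15/17 0; 15/17 -8/17 0; 0 0 1]
T2·T1 = [13/85 -84/85 0; 84/85 13/85 0; 0 0 1]
T3·…·T1 = [13/85 -84/85 -1; 84/85 13/85 3; 0 0 1]
det M = 1; M⁻¹ = [13/85 84/85 -239/85; -84/85 13/85 -123/85; 0 0 1]
M⁻¹ · (45/68, 256/51)ᵀ = (9/4, -4/3)ᵀ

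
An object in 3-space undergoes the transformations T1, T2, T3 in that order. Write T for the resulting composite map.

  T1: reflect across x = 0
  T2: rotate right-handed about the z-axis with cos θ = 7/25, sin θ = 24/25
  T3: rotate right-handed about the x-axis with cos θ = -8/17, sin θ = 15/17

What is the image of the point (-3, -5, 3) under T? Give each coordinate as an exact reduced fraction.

T1 reflect across x = 0: (-3, -5, 3) → (3, -5, 3)
T2 rotate right-handed about the z-axis with cos θ = 7/25, sin θ = 24/25: (3, -5, 3) → (141/25, 37/25, 3)
T3 rotate right-handed about the x-axis with cos θ = -8/17, sin θ = 15/17: (141/25, 37/25, 3) → (141/25, -1421/425, -9/85)

T(p) = (141/25, -1421/425, -9/85)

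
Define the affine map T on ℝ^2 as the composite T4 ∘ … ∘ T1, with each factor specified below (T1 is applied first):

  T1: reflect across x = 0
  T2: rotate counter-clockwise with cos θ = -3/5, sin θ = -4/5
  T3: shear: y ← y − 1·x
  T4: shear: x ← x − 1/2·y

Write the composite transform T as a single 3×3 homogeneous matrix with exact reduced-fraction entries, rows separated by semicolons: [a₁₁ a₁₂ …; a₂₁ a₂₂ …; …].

T1 = [-1 0 0; 0 1 0; 0 0 1]
T2·T1 = [3/5 4/5 0; 4/5 -3/5 0; 0 0 1]
T3·…·T1 = [3/5 4/5 0; 1/5 -7/5 0; 0 0 1]
T4·…·T1 = [1/2 3/2 0; 1/5 -7/5 0; 0 0 1]

T = [1/2 3/2 0; 1/5 -7/5 0; 0 0 1]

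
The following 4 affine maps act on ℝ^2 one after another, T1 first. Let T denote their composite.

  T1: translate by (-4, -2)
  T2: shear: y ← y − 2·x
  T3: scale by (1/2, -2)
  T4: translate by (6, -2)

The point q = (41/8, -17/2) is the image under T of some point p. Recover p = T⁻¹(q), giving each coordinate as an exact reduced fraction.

T1 = [1 0 -4; 0 1 -2; 0 0 1]
T2·T1 = [1 0 -4; -2 1 6; 0 0 1]
T3·…·T1 = [1/2 0 -2; 4 -2 -12; 0 0 1]
T4·…·T1 = [1/2 0 4; 4 -2 -14; 0 0 1]
det M = -1; M⁻¹ = [2 0 -8; 4 -1/2 -23; 0 0 1]
M⁻¹ · (41/8, -17/2)ᵀ = (9/4, 7/4)ᵀ

p = (9/4, 7/4)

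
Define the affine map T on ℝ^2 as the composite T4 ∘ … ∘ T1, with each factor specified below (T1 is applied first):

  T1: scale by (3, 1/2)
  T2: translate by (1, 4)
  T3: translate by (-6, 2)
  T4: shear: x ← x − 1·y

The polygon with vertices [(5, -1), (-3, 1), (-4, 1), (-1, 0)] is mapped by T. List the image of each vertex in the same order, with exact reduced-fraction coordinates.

T1 scale by (3, 1/2): (5, -1) → (15, -1/2); (-3, 1) → (-9, 1/2); (-4, 1) → (-12, 1/2); (-1, 0) → (-3, 0)
T2 translate by (1, 4): (15, -1/2) → (16, 7/2); (-9, 1/2) → (-8, 9/2); (-12, 1/2) → (-11, 9/2); (-3, 0) → (-2, 4)
T3 translate by (-6, 2): (16, 7/2) → (10, 11/2); (-8, 9/2) → (-14, 13/2); (-11, 9/2) → (-17, 13/2); (-2, 4) → (-8, 6)
T4 shear: x ← x − 1·y: (10, 11/2) → (9/2, 11/2); (-14, 13/2) → (-41/2, 13/2); (-17, 13/2) → (-47/2, 13/2); (-8, 6) → (-14, 6)

image vertices: (9/2, 11/2), (-41/2, 13/2), (-47/2, 13/2), (-14, 6)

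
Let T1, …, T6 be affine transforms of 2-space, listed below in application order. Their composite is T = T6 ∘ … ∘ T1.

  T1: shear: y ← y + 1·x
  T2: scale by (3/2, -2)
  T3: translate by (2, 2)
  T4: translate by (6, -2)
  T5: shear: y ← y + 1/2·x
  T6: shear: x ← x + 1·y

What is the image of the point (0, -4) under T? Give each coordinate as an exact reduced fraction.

T1 shear: y ← y + 1·x: (0, -4) → (0, -4)
T2 scale by (3/2, -2): (0, -4) → (0, 8)
T3 translate by (2, 2): (0, 8) → (2, 10)
T4 translate by (6, -2): (2, 10) → (8, 8)
T5 shear: y ← y + 1/2·x: (8, 8) → (8, 12)
T6 shear: x ← x + 1·y: (8, 12) → (20, 12)

T(p) = (20, 12)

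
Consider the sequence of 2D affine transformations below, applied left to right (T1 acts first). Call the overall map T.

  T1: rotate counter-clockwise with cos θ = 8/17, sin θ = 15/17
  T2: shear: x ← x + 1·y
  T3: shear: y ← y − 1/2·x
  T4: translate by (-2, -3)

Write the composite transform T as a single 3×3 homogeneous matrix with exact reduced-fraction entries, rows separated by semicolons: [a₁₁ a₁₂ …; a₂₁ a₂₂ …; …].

T1 = [8/17 -15/17 0; 15/17 8/17 0; 0 0 1]
T2·T1 = [23/17 -7/17 0; 15/17 8/17 0; 0 0 1]
T3·…·T1 = [23/17 -7/17 0; 7/34 23/34 0; 0 0 1]
T4·…·T1 = [23/17 -7/17 -2; 7/34 23/34 -3; 0 0 1]

T = [23/17 -7/17 -2; 7/34 23/34 -3; 0 0 1]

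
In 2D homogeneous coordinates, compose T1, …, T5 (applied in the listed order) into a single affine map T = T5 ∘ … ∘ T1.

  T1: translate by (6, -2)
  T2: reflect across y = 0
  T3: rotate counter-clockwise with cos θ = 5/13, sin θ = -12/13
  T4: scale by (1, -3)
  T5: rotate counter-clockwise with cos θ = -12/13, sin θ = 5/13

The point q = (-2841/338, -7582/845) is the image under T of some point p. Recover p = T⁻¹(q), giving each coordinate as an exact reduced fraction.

T1 = [1 0 6; 0 1 -2; 0 0 1]
T2·T1 = [1 0 6; 0 -1 2; 0 0 1]
T3·…·T1 = [5/13 -12/13 54/13; -12/13 -5/13 -62/13; 0 0 1]
T4·…·T1 = [5/13 -12/13 54/13; 36/13 15/13 186/13; 0 0 1]
T5·…·T1 = [-240/169 69/169 -1578/169; -407/169 -240/169 -1962/169; 0 0 1]
det M = 3; M⁻¹ = [-80/169 -23/169 -6; 407/507 -80/169 2; 0 0 1]
M⁻¹ · (-2841/338, -7582/845)ᵀ = (-4/5, -1/2)ᵀ

p = (-4/5, -1/2)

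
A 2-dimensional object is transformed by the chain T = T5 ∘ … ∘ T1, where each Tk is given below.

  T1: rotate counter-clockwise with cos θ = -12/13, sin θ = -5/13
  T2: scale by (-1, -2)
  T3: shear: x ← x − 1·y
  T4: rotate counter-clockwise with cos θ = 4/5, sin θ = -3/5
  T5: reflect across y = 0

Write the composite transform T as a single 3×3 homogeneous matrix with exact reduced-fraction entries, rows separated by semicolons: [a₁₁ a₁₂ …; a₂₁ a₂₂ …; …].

T = [38/65 -44/65 0; -34/65 -183/65 0; 0 0 1]

T1 = [-12/13 5/13 0; -5/13 -12/13 0; 0 0 1]
T2·T1 = [12/13 -5/13 0; 10/13 24/13 0; 0 0 1]
T3·…·T1 = [2/13 -29/13 0; 10/13 24/13 0; 0 0 1]
T4·…·T1 = [38/65 -44/65 0; 34/65 183/65 0; 0 0 1]
T5·…·T1 = [38/65 -44/65 0; -34/65 -183/65 0; 0 0 1]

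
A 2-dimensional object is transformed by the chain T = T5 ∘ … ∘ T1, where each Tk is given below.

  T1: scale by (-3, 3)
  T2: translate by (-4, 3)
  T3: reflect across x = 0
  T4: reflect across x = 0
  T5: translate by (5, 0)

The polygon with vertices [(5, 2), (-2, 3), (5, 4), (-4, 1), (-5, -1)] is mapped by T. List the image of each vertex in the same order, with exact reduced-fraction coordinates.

T1 scale by (-3, 3): (5, 2) → (-15, 6); (-2, 3) → (6, 9); (5, 4) → (-15, 12); (-4, 1) → (12, 3); (-5, -1) → (15, -3)
T2 translate by (-4, 3): (-15, 6) → (-19, 9); (6, 9) → (2, 12); (-15, 12) → (-19, 15); (12, 3) → (8, 6); (15, -3) → (11, 0)
T3 reflect across x = 0: (-19, 9) → (19, 9); (2, 12) → (-2, 12); (-19, 15) → (19, 15); (8, 6) → (-8, 6); (11, 0) → (-11, 0)
T4 reflect across x = 0: (19, 9) → (-19, 9); (-2, 12) → (2, 12); (19, 15) → (-19, 15); (-8, 6) → (8, 6); (-11, 0) → (11, 0)
T5 translate by (5, 0): (-19, 9) → (-14, 9); (2, 12) → (7, 12); (-19, 15) → (-14, 15); (8, 6) → (13, 6); (11, 0) → (16, 0)

image vertices: (-14, 9), (7, 12), (-14, 15), (13, 6), (16, 0)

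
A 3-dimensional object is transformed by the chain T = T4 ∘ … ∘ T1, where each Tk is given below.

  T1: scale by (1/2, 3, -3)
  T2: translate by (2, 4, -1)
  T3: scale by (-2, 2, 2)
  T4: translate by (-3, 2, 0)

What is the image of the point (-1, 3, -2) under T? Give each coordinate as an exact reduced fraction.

T(p) = (-6, 28, 10)

T1 scale by (1/2, 3, -3): (-1, 3, -2) → (-1/2, 9, 6)
T2 translate by (2, 4, -1): (-1/2, 9, 6) → (3/2, 13, 5)
T3 scale by (-2, 2, 2): (3/2, 13, 5) → (-3, 26, 10)
T4 translate by (-3, 2, 0): (-3, 26, 10) → (-6, 28, 10)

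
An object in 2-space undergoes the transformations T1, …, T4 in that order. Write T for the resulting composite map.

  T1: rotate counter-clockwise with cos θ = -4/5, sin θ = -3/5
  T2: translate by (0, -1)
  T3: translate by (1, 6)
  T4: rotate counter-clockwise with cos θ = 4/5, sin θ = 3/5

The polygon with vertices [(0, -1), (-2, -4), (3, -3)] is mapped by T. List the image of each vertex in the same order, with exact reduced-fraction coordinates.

T1 rotate counter-clockwise with cos θ = -4/5, sin θ = -3/5: (0, -1) → (-3/5, 4/5); (-2, -4) → (-4/5, 22/5); (3, -3) → (-21/5, 3/5)
T2 translate by (0, -1): (-3/5, 4/5) → (-3/5, -1/5); (-4/5, 22/5) → (-4/5, 17/5); (-21/5, 3/5) → (-21/5, -2/5)
T3 translate by (1, 6): (-3/5, -1/5) → (2/5, 29/5); (-4/5, 17/5) → (1/5, 47/5); (-21/5, -2/5) → (-16/5, 28/5)
T4 rotate counter-clockwise with cos θ = 4/5, sin θ = 3/5: (2/5, 29/5) → (-79/25, 122/25); (1/5, 47/5) → (-137/25, 191/25); (-16/5, 28/5) → (-148/25, 64/25)

image vertices: (-79/25, 122/25), (-137/25, 191/25), (-148/25, 64/25)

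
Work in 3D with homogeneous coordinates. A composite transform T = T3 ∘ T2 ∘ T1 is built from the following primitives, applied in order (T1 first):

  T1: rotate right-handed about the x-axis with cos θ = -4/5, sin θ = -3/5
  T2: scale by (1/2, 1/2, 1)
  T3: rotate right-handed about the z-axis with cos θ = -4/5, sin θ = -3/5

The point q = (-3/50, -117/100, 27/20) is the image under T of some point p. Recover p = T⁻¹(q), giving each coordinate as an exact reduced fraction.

p = (3/2, -9/4, 0)

T1 = [1 0 0 0; 0 -4/5 3/5 0; 0 -3/5 -4/5 0; 0 0 0 1]
T2·T1 = [1/2 0 0 0; 0 -2/5 3/10 0; 0 -3/5 -4/5 0; 0 0 0 1]
T3·…·T1 = [-2/5 -6/25 9/50 0; -3/10 8/25 -6/25 0; 0 -3/5 -4/5 0; 0 0 0 1]
det M = 1/4; M⁻¹ = [-8/5 -6/5 0 0; -24/25 32/25 -3/5 0; 18/25 -24/25 -4/5 0; 0 0 0 1]
M⁻¹ · (-3/50, -117/100, 27/20)ᵀ = (3/2, -9/4, 0)ᵀ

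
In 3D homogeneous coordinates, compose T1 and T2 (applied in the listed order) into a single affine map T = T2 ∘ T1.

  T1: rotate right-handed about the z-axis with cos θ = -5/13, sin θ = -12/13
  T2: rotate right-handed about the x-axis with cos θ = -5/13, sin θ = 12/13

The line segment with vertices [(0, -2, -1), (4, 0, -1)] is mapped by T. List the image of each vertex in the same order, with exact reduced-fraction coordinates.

T1 rotate right-handed about the z-axis with cos θ = -5/13, sin θ = -12/13: (0, -2, -1) → (-24/13, 10/13, -1); (4, 0, -1) → (-20/13, -48/13, -1)
T2 rotate right-handed about the x-axis with cos θ = -5/13, sin θ = 12/13: (-24/13, 10/13, -1) → (-24/13, 106/169, 185/169); (-20/13, -48/13, -1) → (-20/13, 396/169, -511/169)

image vertices: (-24/13, 106/169, 185/169), (-20/13, 396/169, -511/169)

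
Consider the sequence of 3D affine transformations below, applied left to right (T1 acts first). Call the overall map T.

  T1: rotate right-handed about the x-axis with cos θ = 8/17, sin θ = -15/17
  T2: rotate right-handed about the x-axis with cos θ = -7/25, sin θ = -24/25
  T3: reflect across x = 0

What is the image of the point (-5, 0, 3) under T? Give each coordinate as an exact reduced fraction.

T1 rotate right-handed about the x-axis with cos θ = 8/17, sin θ = -15/17: (-5, 0, 3) → (-5, 45/17, 24/17)
T2 rotate right-handed about the x-axis with cos θ = -7/25, sin θ = -24/25: (-5, 45/17, 24/17) → (-5, 261/425, -1248/425)
T3 reflect across x = 0: (-5, 261/425, -1248/425) → (5, 261/425, -1248/425)

T(p) = (5, 261/425, -1248/425)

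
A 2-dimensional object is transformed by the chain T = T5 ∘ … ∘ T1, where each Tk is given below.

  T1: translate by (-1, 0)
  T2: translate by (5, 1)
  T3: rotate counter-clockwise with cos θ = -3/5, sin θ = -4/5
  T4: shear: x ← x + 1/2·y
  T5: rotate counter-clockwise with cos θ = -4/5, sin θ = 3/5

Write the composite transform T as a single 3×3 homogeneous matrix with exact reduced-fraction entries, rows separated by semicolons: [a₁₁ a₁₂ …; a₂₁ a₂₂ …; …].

T = [32/25 -1/25 127/25; 1/25 39/50 47/50; 0 0 1]

T1 = [1 0 -1; 0 1 0; 0 0 1]
T2·T1 = [1 0 4; 0 1 1; 0 0 1]
T3·…·T1 = [-3/5 4/5 -8/5; -4/5 -3/5 -19/5; 0 0 1]
T4·…·T1 = [-1 1/2 -7/2; -4/5 -3/5 -19/5; 0 0 1]
T5·…·T1 = [32/25 -1/25 127/25; 1/25 39/50 47/50; 0 0 1]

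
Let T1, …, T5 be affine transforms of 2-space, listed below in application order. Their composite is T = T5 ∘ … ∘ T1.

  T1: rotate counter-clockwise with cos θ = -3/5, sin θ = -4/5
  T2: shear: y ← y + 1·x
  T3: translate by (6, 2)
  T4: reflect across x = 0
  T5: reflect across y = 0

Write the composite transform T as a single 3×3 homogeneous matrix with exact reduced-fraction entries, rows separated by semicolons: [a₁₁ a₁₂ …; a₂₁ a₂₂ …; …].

T = [3/5 -4/5 -6; 7/5 -1/5 -2; 0 0 1]

T1 = [-3/5 4/5 0; -4/5 -3/5 0; 0 0 1]
T2·T1 = [-3/5 4/5 0; -7/5 1/5 0; 0 0 1]
T3·…·T1 = [-3/5 4/5 6; -7/5 1/5 2; 0 0 1]
T4·…·T1 = [3/5 -4/5 -6; -7/5 1/5 2; 0 0 1]
T5·…·T1 = [3/5 -4/5 -6; 7/5 -1/5 -2; 0 0 1]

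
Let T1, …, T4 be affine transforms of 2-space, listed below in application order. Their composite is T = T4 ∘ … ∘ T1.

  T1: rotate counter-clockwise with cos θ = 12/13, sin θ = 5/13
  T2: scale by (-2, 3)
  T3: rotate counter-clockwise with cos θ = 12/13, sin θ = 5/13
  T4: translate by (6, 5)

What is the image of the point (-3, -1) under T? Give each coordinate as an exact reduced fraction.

T(p) = (2163/169, 183/169)

T1 rotate counter-clockwise with cos θ = 12/13, sin θ = 5/13: (-3, -1) → (-31/13, -27/13)
T2 scale by (-2, 3): (-31/13, -27/13) → (62/13, -81/13)
T3 rotate counter-clockwise with cos θ = 12/13, sin θ = 5/13: (62/13, -81/13) → (1149/169, -662/169)
T4 translate by (6, 5): (1149/169, -662/169) → (2163/169, 183/169)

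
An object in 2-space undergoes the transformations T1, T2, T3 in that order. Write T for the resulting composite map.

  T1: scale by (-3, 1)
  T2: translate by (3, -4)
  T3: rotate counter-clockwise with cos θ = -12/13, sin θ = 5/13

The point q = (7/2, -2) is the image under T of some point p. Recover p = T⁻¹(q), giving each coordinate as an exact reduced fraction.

p = (7/3, 9/2)

T1 = [-3 0 0; 0 1 0; 0 0 1]
T2·T1 = [-3 0 3; 0 1 -4; 0 0 1]
T3·…·T1 = [36/13 -5/13 -16/13; -15/13 -12/13 63/13; 0 0 1]
det M = -3; M⁻¹ = [4/13 -5/39 1; -5/13 -12/13 4; 0 0 1]
M⁻¹ · (7/2, -2)ᵀ = (7/3, 9/2)ᵀ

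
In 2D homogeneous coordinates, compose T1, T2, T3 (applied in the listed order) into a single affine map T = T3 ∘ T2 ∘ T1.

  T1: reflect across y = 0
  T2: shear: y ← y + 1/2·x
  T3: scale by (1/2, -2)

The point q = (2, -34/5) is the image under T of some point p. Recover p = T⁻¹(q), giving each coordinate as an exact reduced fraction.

T1 = [1 0 0; 0 -1 0; 0 0 1]
T2·T1 = [1 0 0; 1/2 -1 0; 0 0 1]
T3·…·T1 = [1/2 0 0; -1 2 0; 0 0 1]
det M = 1; M⁻¹ = [2 0 0; 1 1/2 0; 0 0 1]
M⁻¹ · (2, -34/5)ᵀ = (4, -7/5)ᵀ

p = (4, -7/5)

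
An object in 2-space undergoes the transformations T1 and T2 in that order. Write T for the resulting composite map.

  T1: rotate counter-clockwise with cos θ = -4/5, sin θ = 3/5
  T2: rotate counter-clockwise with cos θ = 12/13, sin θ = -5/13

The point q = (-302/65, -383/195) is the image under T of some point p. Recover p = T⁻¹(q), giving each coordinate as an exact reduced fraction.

T1 = [-4/5 -3/5 0; 3/5 -4/5 0; 0 0 1]
T2·T1 = [-33/65 -56/65 0; 56/65 -33/65 0; 0 0 1]
det M = 1; M⁻¹ = [-33/65 56/65 0; -56/65 -33/65 0; 0 0 1]
M⁻¹ · (-302/65, -383/195)ᵀ = (2/3, 5)ᵀ

p = (2/3, 5)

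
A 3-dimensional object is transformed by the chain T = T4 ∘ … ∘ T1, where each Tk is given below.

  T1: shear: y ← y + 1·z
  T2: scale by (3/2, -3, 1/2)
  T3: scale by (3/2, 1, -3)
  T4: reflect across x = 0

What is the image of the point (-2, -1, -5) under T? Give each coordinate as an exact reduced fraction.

T(p) = (9/2, 18, 15/2)

T1 shear: y ← y + 1·z: (-2, -1, -5) → (-2, -6, -5)
T2 scale by (3/2, -3, 1/2): (-2, -6, -5) → (-3, 18, -5/2)
T3 scale by (3/2, 1, -3): (-3, 18, -5/2) → (-9/2, 18, 15/2)
T4 reflect across x = 0: (-9/2, 18, 15/2) → (9/2, 18, 15/2)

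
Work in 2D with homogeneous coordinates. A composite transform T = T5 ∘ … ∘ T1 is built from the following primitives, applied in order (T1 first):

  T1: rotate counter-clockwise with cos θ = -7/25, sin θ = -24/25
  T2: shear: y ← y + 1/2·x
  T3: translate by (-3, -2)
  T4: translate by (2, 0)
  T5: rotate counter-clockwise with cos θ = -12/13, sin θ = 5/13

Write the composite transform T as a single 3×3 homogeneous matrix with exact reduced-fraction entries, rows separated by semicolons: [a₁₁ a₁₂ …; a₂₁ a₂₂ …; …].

T = [443/650 -313/325 22/13; 59/65 12/65 19/13; 0 0 1]

T1 = [-7/25 24/25 0; -24/25 -7/25 0; 0 0 1]
T2·T1 = [-7/25 24/25 0; -11/10 1/5 0; 0 0 1]
T3·…·T1 = [-7/25 24/25 -3; -11/10 1/5 -2; 0 0 1]
T4·…·T1 = [-7/25 24/25 -1; -11/10 1/5 -2; 0 0 1]
T5·…·T1 = [443/650 -313/325 22/13; 59/65 12/65 19/13; 0 0 1]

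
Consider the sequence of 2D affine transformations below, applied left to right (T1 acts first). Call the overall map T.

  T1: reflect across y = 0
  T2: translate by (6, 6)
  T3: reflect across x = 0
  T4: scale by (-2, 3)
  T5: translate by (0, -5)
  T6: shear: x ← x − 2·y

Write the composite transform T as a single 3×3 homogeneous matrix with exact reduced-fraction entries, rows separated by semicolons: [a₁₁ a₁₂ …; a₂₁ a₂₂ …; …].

T = [2 6 -14; 0 -3 13; 0 0 1]

T1 = [1 0 0; 0 -1 0; 0 0 1]
T2·T1 = [1 0 6; 0 -1 6; 0 0 1]
T3·…·T1 = [-1 0 -6; 0 -1 6; 0 0 1]
T4·…·T1 = [2 0 12; 0 -3 18; 0 0 1]
T5·…·T1 = [2 0 12; 0 -3 13; 0 0 1]
T6·…·T1 = [2 6 -14; 0 -3 13; 0 0 1]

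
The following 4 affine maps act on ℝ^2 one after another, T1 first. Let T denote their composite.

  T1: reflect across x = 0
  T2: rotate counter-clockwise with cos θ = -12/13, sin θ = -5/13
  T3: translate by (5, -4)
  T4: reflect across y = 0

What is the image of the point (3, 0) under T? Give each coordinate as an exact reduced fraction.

T1 reflect across x = 0: (3, 0) → (-3, 0)
T2 rotate counter-clockwise with cos θ = -12/13, sin θ = -5/13: (-3, 0) → (36/13, 15/13)
T3 translate by (5, -4): (36/13, 15/13) → (101/13, -37/13)
T4 reflect across y = 0: (101/13, -37/13) → (101/13, 37/13)

T(p) = (101/13, 37/13)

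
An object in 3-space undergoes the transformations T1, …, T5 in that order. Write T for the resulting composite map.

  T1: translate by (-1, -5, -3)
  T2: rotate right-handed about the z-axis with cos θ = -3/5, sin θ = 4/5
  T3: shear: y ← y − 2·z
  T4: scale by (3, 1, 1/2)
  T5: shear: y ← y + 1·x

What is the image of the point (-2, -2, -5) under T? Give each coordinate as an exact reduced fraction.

T(p) = (111/5, 40, -4)

T1 translate by (-1, -5, -3): (-2, -2, -5) → (-3, -7, -8)
T2 rotate right-handed about the z-axis with cos θ = -3/5, sin θ = 4/5: (-3, -7, -8) → (37/5, 9/5, -8)
T3 shear: y ← y − 2·z: (37/5, 9/5, -8) → (37/5, 89/5, -8)
T4 scale by (3, 1, 1/2): (37/5, 89/5, -8) → (111/5, 89/5, -4)
T5 shear: y ← y + 1·x: (111/5, 89/5, -4) → (111/5, 40, -4)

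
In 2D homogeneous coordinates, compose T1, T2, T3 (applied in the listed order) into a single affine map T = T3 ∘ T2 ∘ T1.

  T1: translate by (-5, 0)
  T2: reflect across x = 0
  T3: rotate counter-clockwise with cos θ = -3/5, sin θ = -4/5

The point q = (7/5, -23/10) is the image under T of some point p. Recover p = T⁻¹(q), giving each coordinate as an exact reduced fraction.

p = (4, 5/2)

T1 = [1 0 -5; 0 1 0; 0 0 1]
T2·T1 = [-1 0 5; 0 1 0; 0 0 1]
T3·…·T1 = [3/5 4/5 -3; 4/5 -3/5 -4; 0 0 1]
det M = -1; M⁻¹ = [3/5 4/5 5; 4/5 -3/5 0; 0 0 1]
M⁻¹ · (7/5, -23/10)ᵀ = (4, 5/2)ᵀ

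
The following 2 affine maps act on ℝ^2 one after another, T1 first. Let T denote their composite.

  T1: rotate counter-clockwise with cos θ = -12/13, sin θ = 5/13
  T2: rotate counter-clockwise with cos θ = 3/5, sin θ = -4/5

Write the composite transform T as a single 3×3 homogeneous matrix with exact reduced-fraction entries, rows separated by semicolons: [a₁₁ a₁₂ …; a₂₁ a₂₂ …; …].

T = [-16/65 -63/65 0; 63/65 -16/65 0; 0 0 1]

T1 = [-12/13 -5/13 0; 5/13 -12/13 0; 0 0 1]
T2·T1 = [-16/65 -63/65 0; 63/65 -16/65 0; 0 0 1]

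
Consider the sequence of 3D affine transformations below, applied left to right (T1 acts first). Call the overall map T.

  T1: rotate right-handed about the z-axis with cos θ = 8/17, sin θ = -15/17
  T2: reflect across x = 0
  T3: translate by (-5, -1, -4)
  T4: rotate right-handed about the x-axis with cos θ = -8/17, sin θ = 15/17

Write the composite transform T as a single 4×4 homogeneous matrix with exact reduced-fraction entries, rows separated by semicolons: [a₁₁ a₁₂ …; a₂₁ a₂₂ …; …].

T1 = [8/17 15/17 0 0; -15/17 8/17 0 0; 0 0 1 0; 0 0 0 1]
T2·T1 = [-8/17 -15/17 0 0; -15/17 8/17 0 0; 0 0 1 0; 0 0 0 1]
T3·…·T1 = [-8/17 -15/17 0 -5; -15/17 8/17 0 -1; 0 0 1 -4; 0 0 0 1]
T4·…·T1 = [-8/17 -15/17 0 -5; 120/289 -64/289 -15/17 4; -225/289 120/289 -8/17 1; 0 0 0 1]

T = [-8/17 -15/17 0 -5; 120/289 -64/289 -15/17 4; -225/289 120/289 -8/17 1; 0 0 0 1]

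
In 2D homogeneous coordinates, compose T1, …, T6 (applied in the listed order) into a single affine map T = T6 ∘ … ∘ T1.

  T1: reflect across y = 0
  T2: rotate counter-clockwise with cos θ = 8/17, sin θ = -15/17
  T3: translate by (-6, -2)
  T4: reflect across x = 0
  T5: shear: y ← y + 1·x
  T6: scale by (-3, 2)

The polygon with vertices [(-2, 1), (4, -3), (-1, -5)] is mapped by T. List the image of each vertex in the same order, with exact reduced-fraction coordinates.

T1 reflect across y = 0: (-2, 1) → (-2, -1); (4, -3) → (4, 3); (-1, -5) → (-1, 5)
T2 rotate counter-clockwise with cos θ = 8/17, sin θ = -15/17: (-2, -1) → (-31/17, 22/17); (4, 3) → (77/17, -36/17); (-1, 5) → (67/17, 55/17)
T3 translate by (-6, -2): (-31/17, 22/17) → (-133/17, -12/17); (77/17, -36/17) → (-25/17, -70/17); (67/17, 55/17) → (-35/17, 21/17)
T4 reflect across x = 0: (-133/17, -12/17) → (133/17, -12/17); (-25/17, -70/17) → (25/17, -70/17); (-35/17, 21/17) → (35/17, 21/17)
T5 shear: y ← y + 1·x: (133/17, -12/17) → (133/17, 121/17); (25/17, -70/17) → (25/17, -45/17); (35/17, 21/17) → (35/17, 56/17)
T6 scale by (-3, 2): (133/17, 121/17) → (-399/17, 242/17); (25/17, -45/17) → (-75/17, -90/17); (35/17, 56/17) → (-105/17, 112/17)

image vertices: (-399/17, 242/17), (-75/17, -90/17), (-105/17, 112/17)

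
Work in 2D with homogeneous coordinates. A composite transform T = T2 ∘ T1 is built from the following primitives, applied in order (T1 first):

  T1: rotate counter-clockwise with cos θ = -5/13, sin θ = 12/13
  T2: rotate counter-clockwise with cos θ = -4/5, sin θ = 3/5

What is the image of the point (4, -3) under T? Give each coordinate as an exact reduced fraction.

T1 rotate counter-clockwise with cos θ = -5/13, sin θ = 12/13: (4, -3) → (16/13, 63/13)
T2 rotate counter-clockwise with cos θ = -4/5, sin θ = 3/5: (16/13, 63/13) → (-253/65, -204/65)

T(p) = (-253/65, -204/65)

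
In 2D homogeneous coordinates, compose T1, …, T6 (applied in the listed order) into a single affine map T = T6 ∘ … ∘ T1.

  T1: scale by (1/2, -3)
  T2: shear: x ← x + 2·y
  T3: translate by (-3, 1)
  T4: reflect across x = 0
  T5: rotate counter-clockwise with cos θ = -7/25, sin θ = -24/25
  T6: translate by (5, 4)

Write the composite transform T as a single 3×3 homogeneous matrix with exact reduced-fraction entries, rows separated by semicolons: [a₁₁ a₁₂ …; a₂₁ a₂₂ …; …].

T1 = [1/2 0 0; 0 -3 0; 0 0 1]
T2·T1 = [1/2 -6 0; 0 -3 0; 0 0 1]
T3·…·T1 = [1/2 -6 -3; 0 -3 1; 0 0 1]
T4·…·T1 = [-1/2 6 3; 0 -3 1; 0 0 1]
T5·…·T1 = [7/50 -114/25 3/25; 12/25 -123/25 -79/25; 0 0 1]
T6·…·T1 = [7/50 -114/25 128/25; 12/25 -123/25 21/25; 0 0 1]

T = [7/50 -114/25 128/25; 12/25 -123/25 21/25; 0 0 1]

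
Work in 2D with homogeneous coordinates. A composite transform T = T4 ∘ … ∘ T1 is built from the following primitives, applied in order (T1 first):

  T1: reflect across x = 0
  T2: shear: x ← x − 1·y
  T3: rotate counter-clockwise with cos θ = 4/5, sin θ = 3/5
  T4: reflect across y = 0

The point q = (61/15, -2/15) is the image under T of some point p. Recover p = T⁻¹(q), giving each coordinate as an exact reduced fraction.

T1 = [-1 0 0; 0 1 0; 0 0 1]
T2·T1 = [-1 -1 0; 0 1 0; 0 0 1]
T3·…·T1 = [-4/5 -7/5 0; -3/5 1/5 0; 0 0 1]
T4·…·T1 = [-4/5 -7/5 0; 3/5 -1/5 0; 0 0 1]
det M = 1; M⁻¹ = [-1/5 7/5 0; -3/5 -4/5 0; 0 0 1]
M⁻¹ · (61/15, -2/15)ᵀ = (-1, -7/3)ᵀ

p = (-1, -7/3)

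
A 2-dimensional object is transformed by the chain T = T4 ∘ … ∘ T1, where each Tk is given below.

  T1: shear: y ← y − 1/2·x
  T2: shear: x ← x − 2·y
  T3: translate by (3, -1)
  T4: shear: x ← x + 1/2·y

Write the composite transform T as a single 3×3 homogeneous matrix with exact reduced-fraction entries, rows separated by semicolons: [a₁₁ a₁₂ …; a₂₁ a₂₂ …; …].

T = [7/4 -3/2 5/2; -1/2 1 -1; 0 0 1]

T1 = [1 0 0; -1/2 1 0; 0 0 1]
T2·T1 = [2 -2 0; -1/2 1 0; 0 0 1]
T3·…·T1 = [2 -2 3; -1/2 1 -1; 0 0 1]
T4·…·T1 = [7/4 -3/2 5/2; -1/2 1 -1; 0 0 1]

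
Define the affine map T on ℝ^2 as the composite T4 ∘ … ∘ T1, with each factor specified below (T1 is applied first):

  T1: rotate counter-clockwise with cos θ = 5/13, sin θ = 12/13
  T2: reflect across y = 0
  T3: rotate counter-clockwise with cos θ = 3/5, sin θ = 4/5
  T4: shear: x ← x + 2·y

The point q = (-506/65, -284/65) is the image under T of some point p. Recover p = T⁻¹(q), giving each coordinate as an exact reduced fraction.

T1 = [5/13 -12/13 0; 12/13 5/13 0; 0 0 1]
T2·T1 = [5/13 -12/13 0; -12/13 -5/13 0; 0 0 1]
T3·…·T1 = [63/65 -16/65 0; -16/65 -63/65 0; 0 0 1]
T4·…·T1 = [31/65 -142/65 0; -16/65 -63/65 0; 0 0 1]
det M = -1; M⁻¹ = [63/65 -142/65 0; -16/65 -31/65 0; 0 0 1]
M⁻¹ · (-506/65, -284/65)ᵀ = (2, 4)ᵀ

p = (2, 4)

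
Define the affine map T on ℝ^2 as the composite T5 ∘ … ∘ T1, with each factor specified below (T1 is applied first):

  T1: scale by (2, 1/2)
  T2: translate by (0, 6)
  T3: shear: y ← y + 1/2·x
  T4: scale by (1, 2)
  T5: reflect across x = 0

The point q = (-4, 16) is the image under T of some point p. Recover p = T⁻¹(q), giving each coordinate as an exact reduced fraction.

p = (2, 0)

T1 = [2 0 0; 0 1/2 0; 0 0 1]
T2·T1 = [2 0 0; 0 1/2 6; 0 0 1]
T3·…·T1 = [2 0 0; 1 1/2 6; 0 0 1]
T4·…·T1 = [2 0 0; 2 1 12; 0 0 1]
T5·…·T1 = [-2 0 0; 2 1 12; 0 0 1]
det M = -2; M⁻¹ = [-1/2 0 0; 1 1 -12; 0 0 1]
M⁻¹ · (-4, 16)ᵀ = (2, 0)ᵀ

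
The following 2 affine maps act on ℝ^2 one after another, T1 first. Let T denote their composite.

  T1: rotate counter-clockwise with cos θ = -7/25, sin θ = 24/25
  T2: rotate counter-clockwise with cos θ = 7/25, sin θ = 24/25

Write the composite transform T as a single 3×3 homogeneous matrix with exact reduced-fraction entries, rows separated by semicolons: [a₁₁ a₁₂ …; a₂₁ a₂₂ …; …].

T = [-1 0 0; 0 -1 0; 0 0 1]

T1 = [-7/25 -24/25 0; 24/25 -7/25 0; 0 0 1]
T2·T1 = [-1 0 0; 0 -1 0; 0 0 1]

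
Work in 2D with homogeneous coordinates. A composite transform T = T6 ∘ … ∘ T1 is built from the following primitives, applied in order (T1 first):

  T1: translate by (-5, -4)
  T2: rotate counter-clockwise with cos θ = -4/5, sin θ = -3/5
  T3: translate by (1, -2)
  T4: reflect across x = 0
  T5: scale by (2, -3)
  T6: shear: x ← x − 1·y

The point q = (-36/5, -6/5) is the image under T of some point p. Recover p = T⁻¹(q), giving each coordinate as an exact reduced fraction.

p = (1, 4)

T1 = [1 0 -5; 0 1 -4; 0 0 1]
T2·T1 = [-4/5 3/5 8/5; -3/5 -4/5 31/5; 0 0 1]
T3·…·T1 = [-4/5 3/5 13/5; -3/5 -4/5 21/5; 0 0 1]
T4·…·T1 = [4/5 -3/5 -13/5; -3/5 -4/5 21/5; 0 0 1]
T5·…·T1 = [8/5 -6/5 -26/5; 9/5 12/5 -63/5; 0 0 1]
T6·…·T1 = [-1/5 -18/5 37/5; 9/5 12/5 -63/5; 0 0 1]
det M = 6; M⁻¹ = [2/5 3/5 23/5; -3/10 -1/30 9/5; 0 0 1]
M⁻¹ · (-36/5, -6/5)ᵀ = (1, 4)ᵀ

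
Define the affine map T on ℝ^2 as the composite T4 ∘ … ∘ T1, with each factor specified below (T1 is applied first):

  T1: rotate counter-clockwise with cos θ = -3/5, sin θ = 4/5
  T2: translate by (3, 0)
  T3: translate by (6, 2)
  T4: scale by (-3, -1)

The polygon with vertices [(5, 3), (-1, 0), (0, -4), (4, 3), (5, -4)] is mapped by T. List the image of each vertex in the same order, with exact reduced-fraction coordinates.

image vertices: (-54/5, -21/5), (-144/5, -6/5), (-183/5, -22/5), (-63/5, -17/5), (-138/5, -42/5)

T1 rotate counter-clockwise with cos θ = -3/5, sin θ = 4/5: (5, 3) → (-27/5, 11/5); (-1, 0) → (3/5, -4/5); (0, -4) → (16/5, 12/5); (4, 3) → (-24/5, 7/5); (5, -4) → (1/5, 32/5)
T2 translate by (3, 0): (-27/5, 11/5) → (-12/5, 11/5); (3/5, -4/5) → (18/5, -4/5); (16/5, 12/5) → (31/5, 12/5); (-24/5, 7/5) → (-9/5, 7/5); (1/5, 32/5) → (16/5, 32/5)
T3 translate by (6, 2): (-12/5, 11/5) → (18/5, 21/5); (18/5, -4/5) → (48/5, 6/5); (31/5, 12/5) → (61/5, 22/5); (-9/5, 7/5) → (21/5, 17/5); (16/5, 32/5) → (46/5, 42/5)
T4 scale by (-3, -1): (18/5, 21/5) → (-54/5, -21/5); (48/5, 6/5) → (-144/5, -6/5); (61/5, 22/5) → (-183/5, -22/5); (21/5, 17/5) → (-63/5, -17/5); (46/5, 42/5) → (-138/5, -42/5)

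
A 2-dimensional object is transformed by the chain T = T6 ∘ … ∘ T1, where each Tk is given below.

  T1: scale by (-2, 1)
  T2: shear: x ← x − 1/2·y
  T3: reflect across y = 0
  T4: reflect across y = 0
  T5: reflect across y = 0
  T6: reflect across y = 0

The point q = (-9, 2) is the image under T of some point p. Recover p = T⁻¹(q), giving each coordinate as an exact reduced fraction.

p = (4, 2)

T1 = [-2 0 0; 0 1 0; 0 0 1]
T2·T1 = [-2 -1/2 0; 0 1 0; 0 0 1]
T3·…·T1 = [-2 -1/2 0; 0 -1 0; 0 0 1]
T4·…·T1 = [-2 -1/2 0; 0 1 0; 0 0 1]
T5·…·T1 = [-2 -1/2 0; 0 -1 0; 0 0 1]
T6·…·T1 = [-2 -1/2 0; 0 1 0; 0 0 1]
det M = -2; M⁻¹ = [-1/2 -1/4 0; 0 1 0; 0 0 1]
M⁻¹ · (-9, 2)ᵀ = (4, 2)ᵀ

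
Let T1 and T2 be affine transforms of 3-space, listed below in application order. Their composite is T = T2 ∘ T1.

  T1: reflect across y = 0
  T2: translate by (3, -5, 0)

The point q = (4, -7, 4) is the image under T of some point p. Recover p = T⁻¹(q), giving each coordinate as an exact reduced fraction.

p = (1, 2, 4)

T1 = [1 0 0 0; 0 -1 0 0; 0 0 1 0; 0 0 0 1]
T2·T1 = [1 0 0 3; 0 -1 0 -5; 0 0 1 0; 0 0 0 1]
det M = -1; M⁻¹ = [1 0 0 -3; 0 -1 0 -5; 0 0 1 0; 0 0 0 1]
M⁻¹ · (4, -7, 4)ᵀ = (1, 2, 4)ᵀ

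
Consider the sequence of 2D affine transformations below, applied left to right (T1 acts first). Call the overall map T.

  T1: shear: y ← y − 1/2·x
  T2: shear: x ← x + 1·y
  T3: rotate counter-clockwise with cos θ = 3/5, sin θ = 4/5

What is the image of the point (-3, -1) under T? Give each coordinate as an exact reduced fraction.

T1 shear: y ← y − 1/2·x: (-3, -1) → (-3, 1/2)
T2 shear: x ← x + 1·y: (-3, 1/2) → (-5/2, 1/2)
T3 rotate counter-clockwise with cos θ = 3/5, sin θ = 4/5: (-5/2, 1/2) → (-19/10, -17/10)

T(p) = (-19/10, -17/10)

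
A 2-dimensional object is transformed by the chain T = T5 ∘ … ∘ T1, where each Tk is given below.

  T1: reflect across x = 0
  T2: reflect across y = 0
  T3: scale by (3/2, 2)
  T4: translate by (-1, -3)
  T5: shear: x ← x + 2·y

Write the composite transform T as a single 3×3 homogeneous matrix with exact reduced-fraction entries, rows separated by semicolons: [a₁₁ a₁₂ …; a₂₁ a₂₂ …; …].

T1 = [-1 0 0; 0 1 0; 0 0 1]
T2·T1 = [-1 0 0; 0 -1 0; 0 0 1]
T3·…·T1 = [-3/2 0 0; 0 -2 0; 0 0 1]
T4·…·T1 = [-3/2 0 -1; 0 -2 -3; 0 0 1]
T5·…·T1 = [-3/2 -4 -7; 0 -2 -3; 0 0 1]

T = [-3/2 -4 -7; 0 -2 -3; 0 0 1]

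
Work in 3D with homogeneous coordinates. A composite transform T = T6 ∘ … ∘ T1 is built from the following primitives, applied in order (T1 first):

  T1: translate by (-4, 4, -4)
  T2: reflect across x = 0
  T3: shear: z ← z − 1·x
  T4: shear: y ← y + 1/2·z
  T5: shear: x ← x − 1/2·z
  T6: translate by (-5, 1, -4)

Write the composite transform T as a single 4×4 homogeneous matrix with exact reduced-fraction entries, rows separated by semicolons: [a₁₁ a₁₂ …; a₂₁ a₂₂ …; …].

T1 = [1 0 0 -4; 0 1 0 4; 0 0 1 -4; 0 0 0 1]
T2·T1 = [-1 0 0 4; 0 1 0 4; 0 0 1 -4; 0 0 0 1]
T3·…·T1 = [-1 0 0 4; 0 1 0 4; 1 0 1 -8; 0 0 0 1]
T4·…·T1 = [-1 0 0 4; 1/2 1 1/2 0; 1 0 1 -8; 0 0 0 1]
T5·…·T1 = [-3/2 0 -1/2 8; 1/2 1 1/2 0; 1 0 1 -8; 0 0 0 1]
T6·…·T1 = [-3/2 0 -1/2 3; 1/2 1 1/2 1; 1 0 1 -12; 0 0 0 1]

T = [-3/2 0 -1/2 3; 1/2 1 1/2 1; 1 0 1 -12; 0 0 0 1]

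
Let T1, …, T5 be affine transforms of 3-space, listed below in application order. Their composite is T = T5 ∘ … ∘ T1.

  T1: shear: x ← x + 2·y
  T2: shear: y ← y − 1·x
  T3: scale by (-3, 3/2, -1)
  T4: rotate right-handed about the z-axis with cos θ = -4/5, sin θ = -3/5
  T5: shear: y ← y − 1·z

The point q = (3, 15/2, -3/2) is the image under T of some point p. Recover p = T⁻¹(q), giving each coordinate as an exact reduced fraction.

T1 = [1 2 0 0; 0 1 0 0; 0 0 1 0; 0 0 0 1]
T2·T1 = [1 2 0 0; -1 -1 0 0; 0 0 1 0; 0 0 0 1]
T3·…·T1 = [-3 -6 0 0; -3/2 -3/2 0 0; 0 0 -1 0; 0 0 0 1]
T4·…·T1 = [3/2 39/10 0 0; 3 24/5 0 0; 0 0 -1 0; 0 0 0 1]
T5·…·T1 = [3/2 39/10 0 0; 3 24/5 1 0; 0 0 -1 0; 0 0 0 1]
det M = 9/2; M⁻¹ = [-16/15 13/15 13/15 0; 2/3 -1/3 -1/3 0; 0 0 -1 0; 0 0 0 1]
M⁻¹ · (3, 15/2, -3/2)ᵀ = (2, 0, 3/2)ᵀ

p = (2, 0, 3/2)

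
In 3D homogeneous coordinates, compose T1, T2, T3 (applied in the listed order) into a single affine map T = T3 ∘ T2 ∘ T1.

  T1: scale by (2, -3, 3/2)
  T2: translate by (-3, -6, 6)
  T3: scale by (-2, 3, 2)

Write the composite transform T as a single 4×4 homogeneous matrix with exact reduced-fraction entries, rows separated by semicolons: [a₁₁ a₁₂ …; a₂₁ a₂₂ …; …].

T = [-4 0 0 6; 0 -9 0 -18; 0 0 3 12; 0 0 0 1]

T1 = [2 0 0 0; 0 -3 0 0; 0 0 3/2 0; 0 0 0 1]
T2·T1 = [2 0 0 -3; 0 -3 0 -6; 0 0 3/2 6; 0 0 0 1]
T3·…·T1 = [-4 0 0 6; 0 -9 0 -18; 0 0 3 12; 0 0 0 1]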